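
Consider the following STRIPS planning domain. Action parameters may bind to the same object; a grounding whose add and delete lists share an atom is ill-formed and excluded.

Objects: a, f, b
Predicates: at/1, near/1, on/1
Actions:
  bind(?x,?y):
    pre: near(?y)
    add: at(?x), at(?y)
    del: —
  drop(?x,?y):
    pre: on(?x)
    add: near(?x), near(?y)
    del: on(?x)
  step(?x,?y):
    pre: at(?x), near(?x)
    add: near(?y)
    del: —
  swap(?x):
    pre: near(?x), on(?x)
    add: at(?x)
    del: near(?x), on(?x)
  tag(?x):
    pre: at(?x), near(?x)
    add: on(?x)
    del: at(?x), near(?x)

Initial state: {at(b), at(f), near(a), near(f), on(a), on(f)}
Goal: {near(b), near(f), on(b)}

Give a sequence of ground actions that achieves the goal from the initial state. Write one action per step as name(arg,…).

1. drop(a,b)  →  {at(b), at(f), near(a), near(b), near(f), on(f)}
2. tag(b)  →  {at(f), near(a), near(f), on(b), on(f)}
3. drop(f,b)  →  {at(f), near(a), near(b), near(f), on(b)}

drop(a,b); tag(b); drop(f,b)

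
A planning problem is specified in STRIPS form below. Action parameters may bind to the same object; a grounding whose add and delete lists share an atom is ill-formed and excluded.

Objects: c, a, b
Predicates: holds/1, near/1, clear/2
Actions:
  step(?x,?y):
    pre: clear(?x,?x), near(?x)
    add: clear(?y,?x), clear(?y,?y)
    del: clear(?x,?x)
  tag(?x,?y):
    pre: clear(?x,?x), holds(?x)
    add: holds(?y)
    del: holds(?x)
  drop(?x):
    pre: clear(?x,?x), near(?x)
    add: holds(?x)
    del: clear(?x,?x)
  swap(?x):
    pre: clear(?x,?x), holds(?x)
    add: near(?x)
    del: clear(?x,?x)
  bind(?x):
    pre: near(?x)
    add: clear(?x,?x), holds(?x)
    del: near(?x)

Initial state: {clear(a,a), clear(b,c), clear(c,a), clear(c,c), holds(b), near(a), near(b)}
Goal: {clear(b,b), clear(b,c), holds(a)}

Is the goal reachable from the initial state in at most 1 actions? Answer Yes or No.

No

1. step(a,b)  →  {clear(b,a), clear(b,b), clear(b,c), clear(c,a), clear(c,c), holds(b), near(a), near(b)}
2. tag(b,a)  →  {clear(b,a), clear(b,b), clear(b,c), clear(c,a), clear(c,c), holds(a), near(a), near(b)}
optimal plan length = 2; 2 > 1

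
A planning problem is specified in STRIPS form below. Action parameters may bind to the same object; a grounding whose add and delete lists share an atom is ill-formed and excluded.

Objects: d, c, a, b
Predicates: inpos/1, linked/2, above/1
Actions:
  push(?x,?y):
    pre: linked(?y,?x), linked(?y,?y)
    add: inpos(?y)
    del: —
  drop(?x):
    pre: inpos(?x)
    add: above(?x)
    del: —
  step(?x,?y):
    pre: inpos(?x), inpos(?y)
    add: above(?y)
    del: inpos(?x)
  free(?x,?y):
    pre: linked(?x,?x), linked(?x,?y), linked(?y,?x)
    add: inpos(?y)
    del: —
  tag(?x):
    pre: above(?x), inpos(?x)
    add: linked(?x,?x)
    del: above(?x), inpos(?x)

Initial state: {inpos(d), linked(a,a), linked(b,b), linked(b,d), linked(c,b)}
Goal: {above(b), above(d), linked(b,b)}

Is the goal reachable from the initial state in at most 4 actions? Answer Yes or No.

Yes

1. push(d,b)  →  {inpos(b), inpos(d), linked(a,a), linked(b,b), linked(b,d), linked(c,b)}
2. drop(d)  →  {above(d), inpos(b), inpos(d), linked(a,a), linked(b,b), linked(b,d), linked(c,b)}
3. drop(b)  →  {above(b), above(d), inpos(b), inpos(d), linked(a,a), linked(b,b), linked(b,d), linked(c,b)}
optimal plan length = 3; 3 ≤ 4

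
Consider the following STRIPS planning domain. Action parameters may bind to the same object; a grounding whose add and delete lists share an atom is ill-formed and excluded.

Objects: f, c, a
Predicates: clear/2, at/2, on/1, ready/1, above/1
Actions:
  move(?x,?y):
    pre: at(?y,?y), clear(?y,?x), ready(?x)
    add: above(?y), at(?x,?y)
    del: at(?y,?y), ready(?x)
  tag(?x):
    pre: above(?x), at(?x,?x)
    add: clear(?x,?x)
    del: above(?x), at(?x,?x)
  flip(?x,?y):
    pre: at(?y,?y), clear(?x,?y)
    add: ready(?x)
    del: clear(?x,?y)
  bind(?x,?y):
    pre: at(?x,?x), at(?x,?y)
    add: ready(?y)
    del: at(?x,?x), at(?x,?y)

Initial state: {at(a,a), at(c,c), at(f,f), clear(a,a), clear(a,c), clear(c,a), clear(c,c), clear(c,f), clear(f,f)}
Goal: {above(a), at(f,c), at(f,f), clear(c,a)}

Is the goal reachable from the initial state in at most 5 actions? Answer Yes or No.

Yes

1. flip(f,f)  →  {at(a,a), at(c,c), at(f,f), clear(a,a), clear(a,c), clear(c,a), clear(c,c), clear(c,f), ready(f)}
2. move(f,c)  →  {above(c), at(a,a), at(f,c), at(f,f), clear(a,a), clear(a,c), clear(c,a), clear(c,c), clear(c,f)}
3. flip(c,f)  →  {above(c), at(a,a), at(f,c), at(f,f), clear(a,a), clear(a,c), clear(c,a), clear(c,c), ready(c)}
4. move(c,a)  →  {above(a), above(c), at(c,a), at(f,c), at(f,f), clear(a,a), clear(a,c), clear(c,a), clear(c,c)}
optimal plan length = 4; 4 ≤ 5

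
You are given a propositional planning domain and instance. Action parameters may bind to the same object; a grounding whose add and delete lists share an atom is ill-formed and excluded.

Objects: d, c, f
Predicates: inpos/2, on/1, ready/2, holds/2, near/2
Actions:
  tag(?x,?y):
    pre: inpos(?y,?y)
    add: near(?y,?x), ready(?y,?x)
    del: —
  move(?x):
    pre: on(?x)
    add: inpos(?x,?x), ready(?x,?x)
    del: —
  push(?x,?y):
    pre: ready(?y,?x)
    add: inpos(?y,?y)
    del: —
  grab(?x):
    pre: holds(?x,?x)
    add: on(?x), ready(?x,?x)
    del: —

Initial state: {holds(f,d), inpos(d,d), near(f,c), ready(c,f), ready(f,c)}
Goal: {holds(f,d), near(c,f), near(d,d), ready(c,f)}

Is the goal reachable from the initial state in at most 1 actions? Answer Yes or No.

No

1. tag(d,d)  →  {holds(f,d), inpos(d,d), near(d,d), near(f,c), ready(c,f), ready(d,d), ready(f,c)}
2. push(f,c)  →  {holds(f,d), inpos(c,c), inpos(d,d), near(d,d), near(f,c), ready(c,f), ready(d,d), ready(f,c)}
3. tag(f,c)  →  {holds(f,d), inpos(c,c), inpos(d,d), near(c,f), near(d,d), near(f,c), ready(c,f), ready(d,d), ready(f,c)}
optimal plan length = 3; 3 > 1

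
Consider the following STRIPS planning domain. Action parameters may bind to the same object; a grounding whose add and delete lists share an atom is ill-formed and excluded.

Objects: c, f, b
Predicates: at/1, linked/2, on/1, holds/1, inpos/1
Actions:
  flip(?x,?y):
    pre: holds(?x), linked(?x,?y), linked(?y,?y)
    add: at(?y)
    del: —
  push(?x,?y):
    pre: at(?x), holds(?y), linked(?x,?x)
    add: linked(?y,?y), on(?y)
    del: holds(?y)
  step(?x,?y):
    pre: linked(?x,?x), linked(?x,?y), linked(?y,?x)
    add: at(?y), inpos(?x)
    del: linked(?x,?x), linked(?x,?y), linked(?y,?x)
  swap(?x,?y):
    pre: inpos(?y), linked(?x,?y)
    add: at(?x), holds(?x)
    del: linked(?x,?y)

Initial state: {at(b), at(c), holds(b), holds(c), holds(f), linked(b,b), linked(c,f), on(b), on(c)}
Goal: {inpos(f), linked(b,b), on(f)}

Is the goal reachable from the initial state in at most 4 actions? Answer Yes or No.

Yes

1. push(b,f)  →  {at(b), at(c), holds(b), holds(c), linked(b,b), linked(c,f), linked(f,f), on(b), on(c), on(f)}
2. step(f,f)  →  {at(b), at(c), at(f), holds(b), holds(c), inpos(f), linked(b,b), linked(c,f), on(b), on(c), on(f)}
optimal plan length = 2; 2 ≤ 4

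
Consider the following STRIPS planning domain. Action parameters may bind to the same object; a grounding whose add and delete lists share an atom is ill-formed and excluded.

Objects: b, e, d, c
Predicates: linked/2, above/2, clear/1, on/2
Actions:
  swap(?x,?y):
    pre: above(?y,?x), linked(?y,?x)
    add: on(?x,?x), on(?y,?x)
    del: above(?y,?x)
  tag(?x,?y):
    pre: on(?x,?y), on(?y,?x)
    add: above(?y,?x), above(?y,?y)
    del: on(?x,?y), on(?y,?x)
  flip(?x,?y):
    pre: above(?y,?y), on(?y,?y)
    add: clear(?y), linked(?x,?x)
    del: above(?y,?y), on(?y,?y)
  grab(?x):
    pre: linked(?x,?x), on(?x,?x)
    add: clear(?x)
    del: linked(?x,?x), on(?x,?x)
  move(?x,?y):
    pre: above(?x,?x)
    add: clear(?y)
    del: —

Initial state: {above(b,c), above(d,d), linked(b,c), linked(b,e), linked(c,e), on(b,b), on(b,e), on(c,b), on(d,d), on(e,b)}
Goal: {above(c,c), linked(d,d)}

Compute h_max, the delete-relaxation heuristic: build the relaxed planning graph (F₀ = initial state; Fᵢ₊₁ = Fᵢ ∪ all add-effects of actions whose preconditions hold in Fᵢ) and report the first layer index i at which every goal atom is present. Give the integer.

2

F0 = init (10 atoms)
F1 = F0 ∪ {above(b,b), above(b,e), above(e,b), above(e,e), clear(b), clear(c), clear(d), clear(e), linked(b,b), linked(c,c), linked(d,d), linked(e,e), on(b,c), on(c,c)}  (24 atoms)
F2 = F1 ∪ {above(c,b), above(c,c), on(e,e)}  (27 atoms)
goal ⊆ F2  ⇒  h_max = 2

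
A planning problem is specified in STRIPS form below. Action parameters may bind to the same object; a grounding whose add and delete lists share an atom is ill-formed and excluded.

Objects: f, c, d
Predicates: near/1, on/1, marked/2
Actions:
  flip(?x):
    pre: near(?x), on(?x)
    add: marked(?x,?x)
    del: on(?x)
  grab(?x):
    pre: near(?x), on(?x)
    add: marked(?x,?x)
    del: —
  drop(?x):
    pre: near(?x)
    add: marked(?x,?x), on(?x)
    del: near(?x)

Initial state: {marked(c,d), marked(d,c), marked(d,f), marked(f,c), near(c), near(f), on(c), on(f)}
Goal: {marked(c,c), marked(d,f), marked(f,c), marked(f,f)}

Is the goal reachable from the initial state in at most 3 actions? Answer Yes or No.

1. flip(f)  →  {marked(c,d), marked(d,c), marked(d,f), marked(f,c), marked(f,f), near(c), near(f), on(c)}
2. flip(c)  →  {marked(c,c), marked(c,d), marked(d,c), marked(d,f), marked(f,c), marked(f,f), near(c), near(f)}
optimal plan length = 2; 2 ≤ 3

Yes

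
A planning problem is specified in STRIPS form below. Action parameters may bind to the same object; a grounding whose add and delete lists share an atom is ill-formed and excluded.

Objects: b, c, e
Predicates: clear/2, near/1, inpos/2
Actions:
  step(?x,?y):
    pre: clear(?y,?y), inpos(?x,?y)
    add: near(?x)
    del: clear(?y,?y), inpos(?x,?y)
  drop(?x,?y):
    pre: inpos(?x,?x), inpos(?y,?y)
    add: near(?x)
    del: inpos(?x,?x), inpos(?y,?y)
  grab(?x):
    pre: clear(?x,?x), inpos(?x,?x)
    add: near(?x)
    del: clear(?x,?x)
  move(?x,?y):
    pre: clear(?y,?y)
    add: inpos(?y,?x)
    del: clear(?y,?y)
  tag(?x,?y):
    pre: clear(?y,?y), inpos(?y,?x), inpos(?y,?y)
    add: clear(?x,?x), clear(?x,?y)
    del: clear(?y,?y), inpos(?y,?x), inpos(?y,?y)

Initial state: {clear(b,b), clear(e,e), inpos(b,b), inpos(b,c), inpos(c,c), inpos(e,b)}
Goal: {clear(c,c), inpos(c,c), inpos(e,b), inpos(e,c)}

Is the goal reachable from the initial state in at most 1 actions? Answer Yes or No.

1. move(c,e)  →  {clear(b,b), inpos(b,b), inpos(b,c), inpos(c,c), inpos(e,b), inpos(e,c)}
2. tag(c,b)  →  {clear(c,b), clear(c,c), inpos(c,c), inpos(e,b), inpos(e,c)}
optimal plan length = 2; 2 > 1

No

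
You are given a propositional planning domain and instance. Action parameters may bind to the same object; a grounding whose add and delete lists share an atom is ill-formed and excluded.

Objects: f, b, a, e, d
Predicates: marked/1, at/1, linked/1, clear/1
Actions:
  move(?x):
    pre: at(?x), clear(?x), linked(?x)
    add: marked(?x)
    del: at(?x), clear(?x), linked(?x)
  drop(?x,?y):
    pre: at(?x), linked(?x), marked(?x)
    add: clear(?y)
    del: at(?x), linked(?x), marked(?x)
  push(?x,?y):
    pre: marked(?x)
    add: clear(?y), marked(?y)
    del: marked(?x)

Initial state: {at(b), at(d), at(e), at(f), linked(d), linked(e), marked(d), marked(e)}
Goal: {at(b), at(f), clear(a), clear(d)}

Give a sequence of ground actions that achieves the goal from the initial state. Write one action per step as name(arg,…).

1. drop(e,a)  →  {at(b), at(d), at(f), clear(a), linked(d), marked(d)}
2. drop(d,d)  →  {at(b), at(f), clear(a), clear(d)}

drop(e,a); drop(d,d)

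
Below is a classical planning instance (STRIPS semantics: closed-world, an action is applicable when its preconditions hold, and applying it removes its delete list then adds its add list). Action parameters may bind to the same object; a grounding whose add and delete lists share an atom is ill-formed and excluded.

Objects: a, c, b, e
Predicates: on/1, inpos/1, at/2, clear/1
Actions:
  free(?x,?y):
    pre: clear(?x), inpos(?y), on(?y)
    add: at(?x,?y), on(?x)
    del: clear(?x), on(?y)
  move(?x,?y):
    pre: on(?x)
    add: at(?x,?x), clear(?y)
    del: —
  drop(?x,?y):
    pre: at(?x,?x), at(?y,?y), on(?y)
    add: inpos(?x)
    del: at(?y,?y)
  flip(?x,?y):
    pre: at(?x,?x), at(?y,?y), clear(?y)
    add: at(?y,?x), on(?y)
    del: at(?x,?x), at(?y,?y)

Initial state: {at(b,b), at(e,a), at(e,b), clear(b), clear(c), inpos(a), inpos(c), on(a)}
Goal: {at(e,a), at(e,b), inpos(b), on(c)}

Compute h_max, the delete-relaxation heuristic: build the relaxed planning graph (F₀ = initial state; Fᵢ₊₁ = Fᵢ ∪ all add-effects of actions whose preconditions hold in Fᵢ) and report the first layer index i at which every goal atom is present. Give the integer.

F0 = init (8 atoms)
F1 = F0 ∪ {at(a,a), at(b,a), at(c,a), clear(a), clear(e), on(b), on(c)}  (15 atoms)
F2 = F1 ∪ {at(a,b), at(a,c), at(b,c), at(c,c), at(e,c), inpos(b), on(e)}  (22 atoms)
goal ⊆ F2  ⇒  h_max = 2

2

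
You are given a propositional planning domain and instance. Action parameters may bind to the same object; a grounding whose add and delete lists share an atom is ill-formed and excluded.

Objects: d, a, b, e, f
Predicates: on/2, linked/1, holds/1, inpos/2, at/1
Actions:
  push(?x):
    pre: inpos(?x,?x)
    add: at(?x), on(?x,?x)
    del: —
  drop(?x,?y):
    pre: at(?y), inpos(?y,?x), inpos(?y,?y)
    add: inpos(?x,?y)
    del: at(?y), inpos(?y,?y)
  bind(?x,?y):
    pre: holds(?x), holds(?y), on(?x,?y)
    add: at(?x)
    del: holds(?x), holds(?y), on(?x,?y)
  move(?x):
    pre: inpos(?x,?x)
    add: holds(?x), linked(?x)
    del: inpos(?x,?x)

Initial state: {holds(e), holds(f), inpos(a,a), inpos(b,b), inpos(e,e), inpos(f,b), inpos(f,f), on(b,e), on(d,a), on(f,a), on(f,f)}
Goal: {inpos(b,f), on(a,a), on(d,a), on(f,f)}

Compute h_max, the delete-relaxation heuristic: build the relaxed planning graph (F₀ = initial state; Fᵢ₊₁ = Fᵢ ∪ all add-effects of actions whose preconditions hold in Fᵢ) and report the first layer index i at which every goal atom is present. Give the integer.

F0 = init (11 atoms)
F1 = F0 ∪ {at(a), at(b), at(e), at(f), holds(a), holds(b), linked(a), linked(b), linked(e), linked(f), on(a,a), on(b,b), on(e,e)}  (24 atoms)
F2 = F1 ∪ {inpos(b,f)}  (25 atoms)
goal ⊆ F2  ⇒  h_max = 2

2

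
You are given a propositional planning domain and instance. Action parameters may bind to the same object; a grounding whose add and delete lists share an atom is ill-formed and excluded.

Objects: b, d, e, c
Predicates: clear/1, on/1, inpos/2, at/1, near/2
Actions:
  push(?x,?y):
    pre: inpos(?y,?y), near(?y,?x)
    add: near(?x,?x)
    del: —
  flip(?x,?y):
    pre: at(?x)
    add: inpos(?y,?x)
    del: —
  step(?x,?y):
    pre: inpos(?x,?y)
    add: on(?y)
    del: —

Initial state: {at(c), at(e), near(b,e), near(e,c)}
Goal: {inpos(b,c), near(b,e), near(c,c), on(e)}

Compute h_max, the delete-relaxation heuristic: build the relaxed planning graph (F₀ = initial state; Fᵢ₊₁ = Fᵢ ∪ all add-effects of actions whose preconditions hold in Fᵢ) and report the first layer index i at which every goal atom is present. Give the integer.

2

F0 = init (4 atoms)
F1 = F0 ∪ {inpos(b,c), inpos(b,e), inpos(c,c), inpos(c,e), inpos(d,c), inpos(d,e), inpos(e,c), inpos(e,e)}  (12 atoms)
F2 = F1 ∪ {near(c,c), on(c), on(e)}  (15 atoms)
goal ⊆ F2  ⇒  h_max = 2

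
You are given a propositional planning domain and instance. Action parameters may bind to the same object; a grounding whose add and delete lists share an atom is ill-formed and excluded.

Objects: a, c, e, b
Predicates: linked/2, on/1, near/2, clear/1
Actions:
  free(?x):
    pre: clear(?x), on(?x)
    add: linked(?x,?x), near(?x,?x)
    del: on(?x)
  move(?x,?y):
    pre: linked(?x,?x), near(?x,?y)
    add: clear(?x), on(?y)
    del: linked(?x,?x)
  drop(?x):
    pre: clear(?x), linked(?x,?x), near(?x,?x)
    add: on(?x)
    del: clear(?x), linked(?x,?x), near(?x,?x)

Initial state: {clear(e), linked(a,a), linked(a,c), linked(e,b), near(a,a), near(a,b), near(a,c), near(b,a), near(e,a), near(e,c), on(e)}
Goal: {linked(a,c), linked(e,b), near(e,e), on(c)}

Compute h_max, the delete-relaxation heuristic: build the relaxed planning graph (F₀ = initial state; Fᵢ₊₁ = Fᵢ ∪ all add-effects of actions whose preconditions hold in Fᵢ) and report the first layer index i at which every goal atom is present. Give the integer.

F0 = init (11 atoms)
F1 = F0 ∪ {clear(a), linked(e,e), near(e,e), on(a), on(b), on(c)}  (17 atoms)
goal ⊆ F1  ⇒  h_max = 1

1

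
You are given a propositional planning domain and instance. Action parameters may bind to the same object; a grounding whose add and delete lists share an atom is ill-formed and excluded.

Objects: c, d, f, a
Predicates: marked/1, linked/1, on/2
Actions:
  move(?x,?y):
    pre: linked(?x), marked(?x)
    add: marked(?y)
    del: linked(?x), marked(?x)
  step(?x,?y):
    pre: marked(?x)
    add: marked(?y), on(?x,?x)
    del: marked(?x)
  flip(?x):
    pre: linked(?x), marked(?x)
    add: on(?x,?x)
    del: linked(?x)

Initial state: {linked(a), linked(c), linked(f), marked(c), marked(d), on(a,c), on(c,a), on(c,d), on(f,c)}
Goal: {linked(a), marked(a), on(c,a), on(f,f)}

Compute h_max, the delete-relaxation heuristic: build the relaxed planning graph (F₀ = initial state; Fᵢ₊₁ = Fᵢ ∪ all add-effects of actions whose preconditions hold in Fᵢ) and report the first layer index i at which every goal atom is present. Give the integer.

2

F0 = init (9 atoms)
F1 = F0 ∪ {marked(a), marked(f), on(c,c), on(d,d)}  (13 atoms)
F2 = F1 ∪ {on(a,a), on(f,f)}  (15 atoms)
goal ⊆ F2  ⇒  h_max = 2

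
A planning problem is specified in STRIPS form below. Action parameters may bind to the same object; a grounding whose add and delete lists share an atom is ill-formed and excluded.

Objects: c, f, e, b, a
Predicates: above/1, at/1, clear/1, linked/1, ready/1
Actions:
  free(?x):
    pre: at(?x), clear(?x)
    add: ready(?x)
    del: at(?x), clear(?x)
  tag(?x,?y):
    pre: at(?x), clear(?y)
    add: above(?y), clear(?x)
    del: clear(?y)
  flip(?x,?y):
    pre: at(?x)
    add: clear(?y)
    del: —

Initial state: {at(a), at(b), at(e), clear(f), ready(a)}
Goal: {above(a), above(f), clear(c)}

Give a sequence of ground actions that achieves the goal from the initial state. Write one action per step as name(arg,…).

1. tag(a,f)  →  {above(f), at(a), at(b), at(e), clear(a), ready(a)}
2. tag(e,a)  →  {above(a), above(f), at(a), at(b), at(e), clear(e), ready(a)}
3. flip(e,c)  →  {above(a), above(f), at(a), at(b), at(e), clear(c), clear(e), ready(a)}

tag(a,f); tag(e,a); flip(e,c)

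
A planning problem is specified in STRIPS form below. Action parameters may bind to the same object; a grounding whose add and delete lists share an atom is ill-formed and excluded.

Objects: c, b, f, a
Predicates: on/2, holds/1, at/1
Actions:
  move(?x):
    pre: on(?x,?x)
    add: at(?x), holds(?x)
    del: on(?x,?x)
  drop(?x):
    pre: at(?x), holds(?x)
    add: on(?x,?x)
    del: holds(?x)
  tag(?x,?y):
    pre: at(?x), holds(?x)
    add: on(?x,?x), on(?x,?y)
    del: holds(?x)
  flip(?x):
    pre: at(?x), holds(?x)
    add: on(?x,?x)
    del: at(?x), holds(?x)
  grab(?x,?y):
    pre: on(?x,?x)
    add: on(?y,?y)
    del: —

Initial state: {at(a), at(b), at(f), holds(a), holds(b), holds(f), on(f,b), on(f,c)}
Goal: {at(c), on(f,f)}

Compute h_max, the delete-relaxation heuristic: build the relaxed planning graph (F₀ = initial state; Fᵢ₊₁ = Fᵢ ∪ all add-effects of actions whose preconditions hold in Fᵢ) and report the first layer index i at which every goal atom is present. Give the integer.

3

F0 = init (8 atoms)
F1 = F0 ∪ {on(a,a), on(a,b), on(a,c), on(a,f), on(b,a), on(b,b), on(b,c), on(b,f), on(f,a), on(f,f)}  (18 atoms)
F2 = F1 ∪ {on(c,c)}  (19 atoms)
F3 = F2 ∪ {at(c), holds(c)}  (21 atoms)
goal ⊆ F3  ⇒  h_max = 3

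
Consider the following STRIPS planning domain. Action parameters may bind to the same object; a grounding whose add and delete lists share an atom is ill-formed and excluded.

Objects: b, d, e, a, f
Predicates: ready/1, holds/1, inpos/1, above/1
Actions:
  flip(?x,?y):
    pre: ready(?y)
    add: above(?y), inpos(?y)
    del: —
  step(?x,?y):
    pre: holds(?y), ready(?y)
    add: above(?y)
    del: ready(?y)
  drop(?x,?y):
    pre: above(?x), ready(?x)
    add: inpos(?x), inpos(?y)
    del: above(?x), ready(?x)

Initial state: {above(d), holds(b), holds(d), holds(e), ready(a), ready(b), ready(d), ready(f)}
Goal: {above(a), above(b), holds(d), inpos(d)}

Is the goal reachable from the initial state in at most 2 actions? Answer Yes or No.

1. flip(b,b)  →  {above(b), above(d), holds(b), holds(d), holds(e), inpos(b), ready(a), ready(b), ready(d), ready(f)}
2. flip(b,d)  →  {above(b), above(d), holds(b), holds(d), holds(e), inpos(b), inpos(d), ready(a), ready(b), ready(d), ready(f)}
3. flip(b,a)  →  {above(a), above(b), above(d), holds(b), holds(d), holds(e), inpos(a), inpos(b), inpos(d), ready(a), ready(b), ready(d), ready(f)}
optimal plan length = 3; 3 > 2

No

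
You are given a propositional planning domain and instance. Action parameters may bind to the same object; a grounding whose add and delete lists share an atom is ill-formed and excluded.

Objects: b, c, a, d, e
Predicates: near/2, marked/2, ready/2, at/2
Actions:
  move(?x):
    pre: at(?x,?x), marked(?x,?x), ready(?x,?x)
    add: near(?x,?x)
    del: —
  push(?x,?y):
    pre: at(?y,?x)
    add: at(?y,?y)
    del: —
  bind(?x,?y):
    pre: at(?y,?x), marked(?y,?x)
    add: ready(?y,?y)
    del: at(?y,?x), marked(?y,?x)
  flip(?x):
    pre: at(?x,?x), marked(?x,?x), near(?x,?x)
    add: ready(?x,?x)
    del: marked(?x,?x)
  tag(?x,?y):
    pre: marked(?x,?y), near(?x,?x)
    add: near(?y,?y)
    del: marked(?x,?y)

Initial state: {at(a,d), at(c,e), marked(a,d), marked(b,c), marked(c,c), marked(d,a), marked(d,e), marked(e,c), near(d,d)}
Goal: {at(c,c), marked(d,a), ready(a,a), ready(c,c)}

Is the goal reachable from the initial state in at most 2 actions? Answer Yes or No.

1. push(e,c)  →  {at(a,d), at(c,c), at(c,e), marked(a,d), marked(b,c), marked(c,c), marked(d,a), marked(d,e), marked(e,c), near(d,d)}
2. bind(c,c)  →  {at(a,d), at(c,e), marked(a,d), marked(b,c), marked(d,a), marked(d,e), marked(e,c), near(d,d), ready(c,c)}
3. push(e,c)  →  {at(a,d), at(c,c), at(c,e), marked(a,d), marked(b,c), marked(d,a), marked(d,e), marked(e,c), near(d,d), ready(c,c)}
4. bind(d,a)  →  {at(c,c), at(c,e), marked(b,c), marked(d,a), marked(d,e), marked(e,c), near(d,d), ready(a,a), ready(c,c)}
optimal plan length = 4; 4 > 2

No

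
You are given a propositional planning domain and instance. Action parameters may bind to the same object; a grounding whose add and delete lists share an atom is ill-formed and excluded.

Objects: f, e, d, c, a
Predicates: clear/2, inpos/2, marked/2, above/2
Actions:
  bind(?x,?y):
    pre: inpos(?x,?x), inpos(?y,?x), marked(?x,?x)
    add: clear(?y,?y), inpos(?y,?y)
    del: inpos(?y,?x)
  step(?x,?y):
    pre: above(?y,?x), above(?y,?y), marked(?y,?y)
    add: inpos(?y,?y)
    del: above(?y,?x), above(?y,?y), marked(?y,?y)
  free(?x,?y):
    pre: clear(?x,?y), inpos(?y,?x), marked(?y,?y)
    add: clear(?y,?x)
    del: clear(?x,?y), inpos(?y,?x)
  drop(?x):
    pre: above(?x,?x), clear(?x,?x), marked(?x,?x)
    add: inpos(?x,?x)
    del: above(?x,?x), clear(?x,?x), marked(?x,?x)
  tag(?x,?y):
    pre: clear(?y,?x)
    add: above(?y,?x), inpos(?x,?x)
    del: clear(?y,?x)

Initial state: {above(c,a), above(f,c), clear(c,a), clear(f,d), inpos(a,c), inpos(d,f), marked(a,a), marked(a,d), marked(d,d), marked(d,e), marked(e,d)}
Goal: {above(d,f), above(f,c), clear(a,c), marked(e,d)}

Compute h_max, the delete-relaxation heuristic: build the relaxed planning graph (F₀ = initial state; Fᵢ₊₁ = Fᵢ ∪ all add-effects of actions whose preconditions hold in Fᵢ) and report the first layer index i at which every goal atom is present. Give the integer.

F0 = init (11 atoms)
F1 = F0 ∪ {above(f,d), clear(a,c), clear(d,f), inpos(a,a), inpos(d,d)}  (16 atoms)
F2 = F1 ∪ {above(a,c), above(d,f), inpos(c,c), inpos(f,f)}  (20 atoms)
goal ⊆ F2  ⇒  h_max = 2

2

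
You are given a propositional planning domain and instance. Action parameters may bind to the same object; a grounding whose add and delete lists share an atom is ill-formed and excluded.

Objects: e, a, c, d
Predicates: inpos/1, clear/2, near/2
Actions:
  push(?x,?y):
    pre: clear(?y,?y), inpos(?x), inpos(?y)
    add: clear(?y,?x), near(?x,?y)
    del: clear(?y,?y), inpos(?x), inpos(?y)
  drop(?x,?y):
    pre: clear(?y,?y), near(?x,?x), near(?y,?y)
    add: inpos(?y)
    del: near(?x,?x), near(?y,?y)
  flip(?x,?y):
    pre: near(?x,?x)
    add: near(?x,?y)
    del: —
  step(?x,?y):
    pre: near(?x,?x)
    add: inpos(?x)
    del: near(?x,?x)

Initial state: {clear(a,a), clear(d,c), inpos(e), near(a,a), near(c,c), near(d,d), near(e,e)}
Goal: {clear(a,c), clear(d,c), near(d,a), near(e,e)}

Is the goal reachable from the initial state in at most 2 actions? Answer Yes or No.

No

1. drop(a,a)  →  {clear(a,a), clear(d,c), inpos(a), inpos(e), near(c,c), near(d,d), near(e,e)}
2. flip(d,a)  →  {clear(a,a), clear(d,c), inpos(a), inpos(e), near(c,c), near(d,a), near(d,d), near(e,e)}
3. step(c,e)  →  {clear(a,a), clear(d,c), inpos(a), inpos(c), inpos(e), near(d,a), near(d,d), near(e,e)}
4. push(c,a)  →  {clear(a,c), clear(d,c), inpos(e), near(c,a), near(d,a), near(d,d), near(e,e)}
optimal plan length = 4; 4 > 2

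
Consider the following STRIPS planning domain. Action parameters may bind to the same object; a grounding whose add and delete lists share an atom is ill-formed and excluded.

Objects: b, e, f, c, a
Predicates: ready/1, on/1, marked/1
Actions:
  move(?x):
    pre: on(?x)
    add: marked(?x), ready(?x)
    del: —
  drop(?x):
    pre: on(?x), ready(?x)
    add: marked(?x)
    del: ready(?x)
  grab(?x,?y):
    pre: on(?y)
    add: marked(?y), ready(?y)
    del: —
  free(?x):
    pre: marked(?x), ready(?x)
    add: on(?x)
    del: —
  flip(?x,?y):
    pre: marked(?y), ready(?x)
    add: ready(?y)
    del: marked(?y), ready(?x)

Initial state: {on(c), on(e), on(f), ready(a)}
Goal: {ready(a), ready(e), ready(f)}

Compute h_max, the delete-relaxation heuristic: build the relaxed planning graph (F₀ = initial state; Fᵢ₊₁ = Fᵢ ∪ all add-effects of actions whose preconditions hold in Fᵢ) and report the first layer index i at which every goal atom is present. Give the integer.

F0 = init (4 atoms)
F1 = F0 ∪ {marked(c), marked(e), marked(f), ready(c), ready(e), ready(f)}  (10 atoms)
goal ⊆ F1  ⇒  h_max = 1

1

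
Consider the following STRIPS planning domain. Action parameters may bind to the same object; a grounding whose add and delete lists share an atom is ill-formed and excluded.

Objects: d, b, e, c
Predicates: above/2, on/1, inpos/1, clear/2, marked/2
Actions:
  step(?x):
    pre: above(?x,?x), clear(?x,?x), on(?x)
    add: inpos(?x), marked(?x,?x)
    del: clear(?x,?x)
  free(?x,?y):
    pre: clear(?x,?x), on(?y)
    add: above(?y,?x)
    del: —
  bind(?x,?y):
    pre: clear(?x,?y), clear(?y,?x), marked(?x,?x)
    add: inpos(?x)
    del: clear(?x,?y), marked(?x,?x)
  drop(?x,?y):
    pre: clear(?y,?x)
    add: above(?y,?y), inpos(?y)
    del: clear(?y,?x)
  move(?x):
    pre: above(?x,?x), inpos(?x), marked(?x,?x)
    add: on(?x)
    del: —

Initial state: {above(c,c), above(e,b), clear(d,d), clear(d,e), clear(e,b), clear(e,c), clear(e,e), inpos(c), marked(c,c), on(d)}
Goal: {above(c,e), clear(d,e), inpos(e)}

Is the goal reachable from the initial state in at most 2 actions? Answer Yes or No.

1. drop(b,e)  →  {above(c,c), above(e,b), above(e,e), clear(d,d), clear(d,e), clear(e,c), clear(e,e), inpos(c), inpos(e), marked(c,c), on(d)}
2. move(c)  →  {above(c,c), above(e,b), above(e,e), clear(d,d), clear(d,e), clear(e,c), clear(e,e), inpos(c), inpos(e), marked(c,c), on(c), on(d)}
3. free(e,c)  →  {above(c,c), above(c,e), above(e,b), above(e,e), clear(d,d), clear(d,e), clear(e,c), clear(e,e), inpos(c), inpos(e), marked(c,c), on(c), on(d)}
optimal plan length = 3; 3 > 2

No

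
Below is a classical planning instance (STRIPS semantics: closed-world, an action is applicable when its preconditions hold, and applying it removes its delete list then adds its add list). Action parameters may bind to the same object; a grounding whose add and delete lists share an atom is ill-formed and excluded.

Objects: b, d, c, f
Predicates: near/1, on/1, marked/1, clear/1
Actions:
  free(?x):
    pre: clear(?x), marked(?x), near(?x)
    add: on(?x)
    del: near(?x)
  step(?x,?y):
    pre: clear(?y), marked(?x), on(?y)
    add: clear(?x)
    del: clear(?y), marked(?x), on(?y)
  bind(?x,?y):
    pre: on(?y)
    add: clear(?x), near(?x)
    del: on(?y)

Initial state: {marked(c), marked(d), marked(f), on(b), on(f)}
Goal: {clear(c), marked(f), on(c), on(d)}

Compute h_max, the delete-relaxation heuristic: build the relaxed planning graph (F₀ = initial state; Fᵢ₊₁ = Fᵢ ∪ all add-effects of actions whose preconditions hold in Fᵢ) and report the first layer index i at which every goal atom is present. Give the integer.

F0 = init (5 atoms)
F1 = F0 ∪ {clear(b), clear(c), clear(d), clear(f), near(b), near(c), near(d), near(f)}  (13 atoms)
F2 = F1 ∪ {on(c), on(d)}  (15 atoms)
goal ⊆ F2  ⇒  h_max = 2

2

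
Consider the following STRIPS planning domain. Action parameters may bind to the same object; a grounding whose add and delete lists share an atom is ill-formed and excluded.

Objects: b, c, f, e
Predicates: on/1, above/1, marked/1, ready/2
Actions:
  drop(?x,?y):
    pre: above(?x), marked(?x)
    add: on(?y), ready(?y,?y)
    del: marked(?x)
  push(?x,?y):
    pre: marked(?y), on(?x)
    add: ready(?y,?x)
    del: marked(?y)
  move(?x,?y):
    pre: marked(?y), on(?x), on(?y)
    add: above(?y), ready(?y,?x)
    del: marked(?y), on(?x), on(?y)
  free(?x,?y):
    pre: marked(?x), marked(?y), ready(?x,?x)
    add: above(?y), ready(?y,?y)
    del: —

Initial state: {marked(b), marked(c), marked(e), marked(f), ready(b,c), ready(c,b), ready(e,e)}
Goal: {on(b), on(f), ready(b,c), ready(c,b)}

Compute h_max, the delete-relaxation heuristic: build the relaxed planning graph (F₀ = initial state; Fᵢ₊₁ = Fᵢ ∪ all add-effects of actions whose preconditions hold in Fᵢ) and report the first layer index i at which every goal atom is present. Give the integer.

2

F0 = init (7 atoms)
F1 = F0 ∪ {above(b), above(c), above(e), above(f), ready(b,b), ready(c,c), ready(f,f)}  (14 atoms)
F2 = F1 ∪ {on(b), on(c), on(e), on(f)}  (18 atoms)
goal ⊆ F2  ⇒  h_max = 2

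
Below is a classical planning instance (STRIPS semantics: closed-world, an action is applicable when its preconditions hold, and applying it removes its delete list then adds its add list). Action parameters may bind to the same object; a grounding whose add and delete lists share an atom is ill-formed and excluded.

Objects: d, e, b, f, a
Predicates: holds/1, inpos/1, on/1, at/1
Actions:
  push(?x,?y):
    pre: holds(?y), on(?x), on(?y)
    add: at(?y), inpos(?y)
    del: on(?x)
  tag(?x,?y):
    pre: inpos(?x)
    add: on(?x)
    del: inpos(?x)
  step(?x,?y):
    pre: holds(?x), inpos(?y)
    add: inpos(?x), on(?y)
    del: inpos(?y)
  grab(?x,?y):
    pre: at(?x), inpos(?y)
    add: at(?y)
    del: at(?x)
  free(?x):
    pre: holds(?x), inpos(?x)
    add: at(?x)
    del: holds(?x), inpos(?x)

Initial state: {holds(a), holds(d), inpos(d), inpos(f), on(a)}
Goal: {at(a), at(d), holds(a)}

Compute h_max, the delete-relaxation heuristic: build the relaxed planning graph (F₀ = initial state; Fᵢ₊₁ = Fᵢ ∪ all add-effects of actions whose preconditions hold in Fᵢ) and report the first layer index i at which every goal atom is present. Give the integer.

1

F0 = init (5 atoms)
F1 = F0 ∪ {at(a), at(d), inpos(a), on(d), on(f)}  (10 atoms)
goal ⊆ F1  ⇒  h_max = 1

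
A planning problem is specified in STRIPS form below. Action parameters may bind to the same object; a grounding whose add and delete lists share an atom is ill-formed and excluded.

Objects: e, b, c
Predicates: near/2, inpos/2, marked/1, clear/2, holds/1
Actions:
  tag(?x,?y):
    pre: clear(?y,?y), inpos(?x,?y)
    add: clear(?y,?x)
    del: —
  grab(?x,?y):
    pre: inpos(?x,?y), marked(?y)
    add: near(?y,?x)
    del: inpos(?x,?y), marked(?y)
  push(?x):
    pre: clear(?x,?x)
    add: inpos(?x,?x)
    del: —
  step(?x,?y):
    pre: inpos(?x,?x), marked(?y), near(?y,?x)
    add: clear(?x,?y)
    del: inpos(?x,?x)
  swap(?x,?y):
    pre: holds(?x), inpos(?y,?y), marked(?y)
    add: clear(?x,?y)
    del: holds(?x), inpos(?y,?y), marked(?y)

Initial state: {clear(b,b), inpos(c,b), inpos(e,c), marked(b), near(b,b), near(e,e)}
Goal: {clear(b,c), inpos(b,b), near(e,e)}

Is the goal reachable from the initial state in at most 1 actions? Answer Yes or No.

1. tag(c,b)  →  {clear(b,b), clear(b,c), inpos(c,b), inpos(e,c), marked(b), near(b,b), near(e,e)}
2. push(b)  →  {clear(b,b), clear(b,c), inpos(b,b), inpos(c,b), inpos(e,c), marked(b), near(b,b), near(e,e)}
optimal plan length = 2; 2 > 1

No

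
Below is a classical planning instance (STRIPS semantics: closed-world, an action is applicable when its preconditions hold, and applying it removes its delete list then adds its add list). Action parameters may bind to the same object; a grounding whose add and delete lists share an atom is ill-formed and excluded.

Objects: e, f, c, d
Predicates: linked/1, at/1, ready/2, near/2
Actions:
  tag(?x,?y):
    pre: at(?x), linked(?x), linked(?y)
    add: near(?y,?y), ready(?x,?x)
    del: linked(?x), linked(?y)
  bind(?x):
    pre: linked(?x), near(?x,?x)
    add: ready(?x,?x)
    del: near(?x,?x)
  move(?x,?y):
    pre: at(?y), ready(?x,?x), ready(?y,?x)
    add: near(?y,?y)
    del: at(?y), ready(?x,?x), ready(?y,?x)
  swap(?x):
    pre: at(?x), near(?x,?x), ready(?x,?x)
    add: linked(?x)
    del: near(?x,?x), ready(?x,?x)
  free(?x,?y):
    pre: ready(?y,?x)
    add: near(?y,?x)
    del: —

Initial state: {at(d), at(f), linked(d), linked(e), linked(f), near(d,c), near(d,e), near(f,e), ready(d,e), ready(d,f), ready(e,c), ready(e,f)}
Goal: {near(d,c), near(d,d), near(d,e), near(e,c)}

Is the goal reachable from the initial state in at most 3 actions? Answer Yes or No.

1. tag(f,d)  →  {at(d), at(f), linked(e), near(d,c), near(d,d), near(d,e), near(f,e), ready(d,e), ready(d,f), ready(e,c), ready(e,f), ready(f,f)}
2. free(c,e)  →  {at(d), at(f), linked(e), near(d,c), near(d,d), near(d,e), near(e,c), near(f,e), ready(d,e), ready(d,f), ready(e,c), ready(e,f), ready(f,f)}
optimal plan length = 2; 2 ≤ 3

Yes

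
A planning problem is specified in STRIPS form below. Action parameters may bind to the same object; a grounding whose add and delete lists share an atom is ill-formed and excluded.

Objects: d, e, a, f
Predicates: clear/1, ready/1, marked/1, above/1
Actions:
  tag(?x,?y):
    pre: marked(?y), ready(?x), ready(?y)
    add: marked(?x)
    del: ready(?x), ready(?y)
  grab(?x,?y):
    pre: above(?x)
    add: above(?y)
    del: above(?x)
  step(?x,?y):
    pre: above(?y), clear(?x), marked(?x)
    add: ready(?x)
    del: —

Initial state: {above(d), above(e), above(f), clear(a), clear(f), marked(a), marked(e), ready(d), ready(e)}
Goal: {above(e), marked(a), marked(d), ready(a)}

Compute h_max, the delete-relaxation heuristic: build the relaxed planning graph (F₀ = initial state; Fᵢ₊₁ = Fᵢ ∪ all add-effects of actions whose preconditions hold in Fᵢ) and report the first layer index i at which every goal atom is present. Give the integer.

1

F0 = init (9 atoms)
F1 = F0 ∪ {above(a), marked(d), ready(a)}  (12 atoms)
goal ⊆ F1  ⇒  h_max = 1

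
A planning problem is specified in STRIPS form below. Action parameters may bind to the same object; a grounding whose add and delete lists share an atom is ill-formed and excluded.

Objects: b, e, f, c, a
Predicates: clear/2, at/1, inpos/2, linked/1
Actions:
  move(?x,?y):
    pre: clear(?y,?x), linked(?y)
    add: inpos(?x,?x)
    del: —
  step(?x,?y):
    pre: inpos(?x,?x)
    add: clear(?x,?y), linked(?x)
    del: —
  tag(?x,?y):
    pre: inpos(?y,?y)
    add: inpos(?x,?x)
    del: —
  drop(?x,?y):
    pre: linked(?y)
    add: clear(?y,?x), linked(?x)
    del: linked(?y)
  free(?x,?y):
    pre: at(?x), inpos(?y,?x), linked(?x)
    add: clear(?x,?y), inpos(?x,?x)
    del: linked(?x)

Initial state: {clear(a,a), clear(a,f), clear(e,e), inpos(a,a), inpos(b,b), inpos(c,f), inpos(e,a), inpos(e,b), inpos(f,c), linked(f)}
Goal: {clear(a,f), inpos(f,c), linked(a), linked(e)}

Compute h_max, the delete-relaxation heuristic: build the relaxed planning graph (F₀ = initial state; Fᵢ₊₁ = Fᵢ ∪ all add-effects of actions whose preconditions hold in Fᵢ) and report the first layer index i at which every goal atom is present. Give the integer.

1

F0 = init (10 atoms)
F1 = F0 ∪ {clear(a,b), clear(a,c), clear(a,e), clear(b,a), clear(b,b), clear(b,c), clear(b,e), clear(b,f), clear(f,a), clear(f,b), clear(f,c), clear(f,e), inpos(c,c), inpos(e,e), inpos(f,f), linked(a), linked(b), linked(c), linked(e)}  (29 atoms)
goal ⊆ F1  ⇒  h_max = 1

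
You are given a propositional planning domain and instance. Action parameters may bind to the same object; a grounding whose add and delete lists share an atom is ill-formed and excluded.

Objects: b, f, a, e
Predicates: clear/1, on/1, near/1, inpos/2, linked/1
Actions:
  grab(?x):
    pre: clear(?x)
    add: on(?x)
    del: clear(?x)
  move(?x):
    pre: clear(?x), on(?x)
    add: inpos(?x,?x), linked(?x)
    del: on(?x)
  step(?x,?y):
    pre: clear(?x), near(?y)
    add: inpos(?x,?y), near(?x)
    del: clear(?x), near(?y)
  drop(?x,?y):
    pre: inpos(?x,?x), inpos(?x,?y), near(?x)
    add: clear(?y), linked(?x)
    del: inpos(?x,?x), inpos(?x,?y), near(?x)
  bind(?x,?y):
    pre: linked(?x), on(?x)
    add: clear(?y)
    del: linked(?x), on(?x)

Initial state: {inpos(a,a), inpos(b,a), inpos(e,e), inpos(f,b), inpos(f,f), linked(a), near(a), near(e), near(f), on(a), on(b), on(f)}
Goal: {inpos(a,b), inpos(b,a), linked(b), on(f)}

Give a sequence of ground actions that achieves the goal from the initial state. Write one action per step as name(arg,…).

1. drop(f,b)  →  {clear(b), inpos(a,a), inpos(b,a), inpos(e,e), linked(a), linked(f), near(a), near(e), on(a), on(b), on(f)}
2. move(b)  →  {clear(b), inpos(a,a), inpos(b,a), inpos(b,b), inpos(e,e), linked(a), linked(b), linked(f), near(a), near(e), on(a), on(f)}
3. step(b,a)  →  {inpos(a,a), inpos(b,a), inpos(b,b), inpos(e,e), linked(a), linked(b), linked(f), near(b), near(e), on(a), on(f)}
4. bind(a,a)  →  {clear(a), inpos(a,a), inpos(b,a), inpos(b,b), inpos(e,e), linked(b), linked(f), near(b), near(e), on(f)}
5. step(a,b)  →  {inpos(a,a), inpos(a,b), inpos(b,a), inpos(b,b), inpos(e,e), linked(b), linked(f), near(a), near(e), on(f)}

drop(f,b); move(b); step(b,a); bind(a,a); step(a,b)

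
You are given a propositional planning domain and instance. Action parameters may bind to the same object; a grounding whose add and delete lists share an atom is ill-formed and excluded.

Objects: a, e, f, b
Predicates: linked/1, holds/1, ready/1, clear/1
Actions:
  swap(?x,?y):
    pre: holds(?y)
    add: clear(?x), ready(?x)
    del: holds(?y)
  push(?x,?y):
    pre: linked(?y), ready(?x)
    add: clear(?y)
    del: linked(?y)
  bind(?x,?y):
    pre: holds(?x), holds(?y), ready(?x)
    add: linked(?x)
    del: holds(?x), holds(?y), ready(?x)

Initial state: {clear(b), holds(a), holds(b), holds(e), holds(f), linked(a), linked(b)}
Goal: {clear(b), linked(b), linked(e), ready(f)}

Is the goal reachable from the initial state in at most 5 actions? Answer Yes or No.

Yes

1. swap(e,a)  →  {clear(b), clear(e), holds(b), holds(e), holds(f), linked(a), linked(b), ready(e)}
2. swap(f,f)  →  {clear(b), clear(e), clear(f), holds(b), holds(e), linked(a), linked(b), ready(e), ready(f)}
3. bind(e,e)  →  {clear(b), clear(e), clear(f), holds(b), linked(a), linked(b), linked(e), ready(f)}
optimal plan length = 3; 3 ≤ 5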